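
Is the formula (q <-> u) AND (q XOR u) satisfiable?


Check all 4 assignments over {q, u}:
q | u | φ
---------
F | F | F
T | F | F
F | T | F
T | T | F
No assignment makes the formula true.

Unsatisfiable.


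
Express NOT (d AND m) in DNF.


Step 1: Apply De Morgan: ¬(d ∧ m) = ¬d ∨ ¬m.

(NOT d) OR (NOT m)


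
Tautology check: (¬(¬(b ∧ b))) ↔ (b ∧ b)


Build the truth table over {b}:
b | φ
-----
F | T
T | T
Every row evaluates to true.

Yes, it is a tautology.


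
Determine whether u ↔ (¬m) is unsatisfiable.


Truth table over {m, u}:
m | u | φ
---------
F | F | F
T | F | T
F | T | T
T | T | F
Satisfying assignment at row 2: m=T, u=F gives T.

No, it is not a contradiction.


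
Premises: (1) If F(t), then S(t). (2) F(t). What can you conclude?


Modus ponens: from (P → Q) and P, infer Q.
P = 'F(t)' is asserted, and P → Q holds, so Q follows.

S(t).


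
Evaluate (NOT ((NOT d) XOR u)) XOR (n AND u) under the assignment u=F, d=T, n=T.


Substitute u=F, d=T, n=T:
NOT d = F
(NOT d) XOR u = F XOR F = F
NOT ((NOT d) XOR u) = T
n AND u = T AND F = F
(NOT ((NOT d) XOR u)) XOR (n AND u) = T XOR F = T

T


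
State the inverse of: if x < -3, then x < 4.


The inverse of (P → Q) is (¬P → ¬Q). It is equivalent to the converse, not to the original.
Here P = 'x < -3' and Q = 'x < 4'.

If not (x < -3), then not (x < 4).


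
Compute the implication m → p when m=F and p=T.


Implication is false only when antecedent is true and consequent is false.
Substitute: m=F, p=T.
F → T evaluates to T.

T


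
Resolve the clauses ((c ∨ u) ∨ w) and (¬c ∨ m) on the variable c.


The clauses contain complementary literals c and ¬c.
Resolution eliminates this pair and disjoins the remaining literals (merging duplicates).

((w ∨ u) ∨ m)


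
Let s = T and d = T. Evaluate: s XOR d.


Exclusive or is true when exactly one operand is true.
Substitute: s=T, d=T.
T XOR T evaluates to F.

F


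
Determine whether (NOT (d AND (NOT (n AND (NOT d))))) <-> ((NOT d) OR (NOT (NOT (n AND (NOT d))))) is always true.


Build the truth table over {d, n}:
d | n | φ
---------
F | F | T
T | F | T
F | T | T
T | T | T
Every row evaluates to true.

Yes, it is a tautology.


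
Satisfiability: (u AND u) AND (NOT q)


Search for a satisfying assignment over {q, u}.
Try q=F, u=T: the formula evaluates to T.
A satisfying assignment exists.

Satisfiable.


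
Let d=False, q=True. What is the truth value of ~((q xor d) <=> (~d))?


Substitute d=False, q=True:
q xor d = True xor False = True
~d = True
(q xor d) <=> (~d) = True <=> True = True
~((q xor d) <=> (~d)) = False

False


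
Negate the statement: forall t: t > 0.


¬(forall x: φ) = exists x: ¬φ, and ¬(exists x: φ) = forall x: ¬φ.
Apply to the universal statement.

exists t: ~(t > 0)


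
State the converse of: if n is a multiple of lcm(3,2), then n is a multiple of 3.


The converse of (P → Q) is (Q → P). It is not in general equivalent to the original.
Here P = 'n is a multiple of lcm(3,2)' and Q = 'n is a multiple of 3'.

If n is a multiple of 3, then n is a multiple of lcm(3,2).


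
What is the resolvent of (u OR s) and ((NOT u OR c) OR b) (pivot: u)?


The clauses contain complementary literals u and NOTu.
Resolution eliminates this pair and disjoins the remaining literals (merging duplicates).

((s OR c) OR b)


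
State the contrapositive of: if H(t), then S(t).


The contrapositive of (P → Q) is (¬Q → ¬P); it is logically equivalent to the original.
Here P = 'H(t)' and Q = 'S(t)'.

If not (S(t)), then not (H(t)).


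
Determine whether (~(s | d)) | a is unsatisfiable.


Truth table over {a, d, s}:
a | d | s | φ
-------------
False | False | False | True
True | False | False | True
False | True | False | False
True | True | False | True
False | False | True | False
True | False | True | True
False | True | True | False
True | True | True | True
Satisfying assignment at row 1: a=False, d=False, s=False gives True.

No, it is not a contradiction.


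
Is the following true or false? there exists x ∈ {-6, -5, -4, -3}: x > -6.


Evaluate the predicate on each element: -6:F, -5:T, -4:T, -3:T.
Witness x = -5 satisfies the predicate.

T


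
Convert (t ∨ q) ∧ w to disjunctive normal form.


Step 1: Distribute ∧ over ∨: (t ∨ q) ∧ w = (t ∧ w) ∨ (q ∧ w).

(t ∧ w) ∨ (q ∧ w)


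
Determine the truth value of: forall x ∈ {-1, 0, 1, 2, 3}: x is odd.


Evaluate the predicate on each element: -1:True, 0:False, 1:True, 2:False, 3:True.
Counterexample x = 0 fails the predicate.

False


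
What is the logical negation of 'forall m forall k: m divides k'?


Negation flips each quantifier (∀↔∃) and negates the inner predicate.
¬(forall m forall k: φ) = exists m exists k: ¬φ.

exists m exists k: ~(m divides k)


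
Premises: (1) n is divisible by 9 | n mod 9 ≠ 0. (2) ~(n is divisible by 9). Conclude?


Disjunctive syllogism: from (P ∨ Q) and ¬P, infer Q.
One disjunct, 'n is divisible by 9', is ruled out; the other must hold.

n mod 9 ≠ 0


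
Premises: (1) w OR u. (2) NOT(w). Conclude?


Disjunctive syllogism: from (P ∨ Q) and ¬P, infer Q.
One disjunct, 'w', is ruled out; the other must hold.

u


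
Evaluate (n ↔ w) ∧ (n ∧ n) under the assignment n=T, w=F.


Substitute n=T, w=F:
n ↔ w = T ↔ F = F
n ∧ n = T ∧ T = T
(n ↔ w) ∧ (n ∧ n) = F ∧ T = F

F


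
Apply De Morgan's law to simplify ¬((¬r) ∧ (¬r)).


De Morgan: the negation of a conjunction is the disjunction of the negations.
Distribute ¬ across ∧, flipping it to ∨, and negate each literal.

r ∨ r


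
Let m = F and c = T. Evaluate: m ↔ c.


Biconditional is true when both operands have the same truth value.
Substitute: m=F, c=T.
F ↔ T evaluates to F.

F


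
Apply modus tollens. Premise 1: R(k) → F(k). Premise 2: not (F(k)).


Modus tollens: from (P → Q) and ¬Q, infer ¬P.
Q = 'F(k)' is denied; since P → Q, P must also fail.

Not (R(k)).


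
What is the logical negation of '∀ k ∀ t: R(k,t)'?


Negation flips each quantifier (∀↔∃) and negates the inner predicate.
¬(∀ k ∀ t: φ) = ∃ k ∃ t: ¬φ.

∃ k ∃ t: ¬(R(k,t))


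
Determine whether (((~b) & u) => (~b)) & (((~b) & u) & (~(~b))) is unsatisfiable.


Truth table over {b, u}:
b | u | φ
---------
False | False | False
True | False | False
False | True | False
True | True | False
Every row is false.

Yes, it is a contradiction.


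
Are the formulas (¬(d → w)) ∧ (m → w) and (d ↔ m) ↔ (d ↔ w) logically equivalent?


Compare truth tables:
d | m | w | φ | ψ
-----------------
F | F | F | F | T
T | F | F | T | T
F | T | F | F | F
T | T | F | F | F
F | F | T | F | F
T | F | T | F | F
F | T | T | F | T
T | T | T | F | T
They differ at row 1 (d=F, m=F, w=F): φ=F but ψ=T.

No, they are not logically equivalent.


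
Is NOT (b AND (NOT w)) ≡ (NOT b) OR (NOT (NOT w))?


Compare truth tables:
b | w | φ | ψ
-------------
F | F | T | T
T | F | F | F
F | T | T | T
T | T | T | T
The columns φ and ψ agree on every row.

Yes, they are logically equivalent.


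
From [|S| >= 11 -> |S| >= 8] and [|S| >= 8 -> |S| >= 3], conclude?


Hypothetical syllogism: from (P → Q) and (Q → R), infer (P → R).
Chain the two implications through the shared middle term '|S| >= 8'.

|S| >= 11 -> |S| >= 3


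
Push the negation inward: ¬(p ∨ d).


De Morgan: the negation of a disjunction is the conjunction of the negations.
Distribute ¬ across ∨, flipping it to ∧, and negate each literal.

(¬p) ∧ (¬d)


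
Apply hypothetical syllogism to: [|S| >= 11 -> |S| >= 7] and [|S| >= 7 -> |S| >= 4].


Hypothetical syllogism: from (P → Q) and (Q → R), infer (P → R).
Chain the two implications through the shared middle term '|S| >= 7'.

|S| >= 11 -> |S| >= 4


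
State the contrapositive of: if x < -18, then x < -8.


The contrapositive of (P → Q) is (¬Q → ¬P); it is logically equivalent to the original.
Here P = 'x < -18' and Q = 'x < -8'.

If not (x < -8), then not (x < -18).


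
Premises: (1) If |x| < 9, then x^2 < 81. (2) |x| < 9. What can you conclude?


Modus ponens: from (P → Q) and P, infer Q.
P = '|x| < 9' is asserted, and P → Q holds, so Q follows.

x^2 < 81.


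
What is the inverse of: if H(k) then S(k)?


The inverse of (P → Q) is (¬P → ¬Q). It is equivalent to the converse, not to the original.
Here P = 'H(k)' and Q = 'S(k)'.

If not (H(k)), then not (S(k)).


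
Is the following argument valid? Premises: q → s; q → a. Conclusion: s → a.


This is (no valid rule). There exist truth assignments where the premises are all true but the conclusion is false.

Invalid.


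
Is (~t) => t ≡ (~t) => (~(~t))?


Compare truth tables:
t | φ | ψ
---------
False | False | False
True | True | True
The columns φ and ψ agree on every row.

Yes, they are logically equivalent.


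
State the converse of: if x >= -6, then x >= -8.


The converse of (P → Q) is (Q → P). It is not in general equivalent to the original.
Here P = 'x >= -6' and Q = 'x >= -8'.

If x >= -8, then x >= -6.


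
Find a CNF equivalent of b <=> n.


Step 1: Rewrite b ↔ n as (b → n) ∧ (n → b).
Step 2: Rewrite each implication as a disjunction.

((~b) | n) & ((~n) | b)


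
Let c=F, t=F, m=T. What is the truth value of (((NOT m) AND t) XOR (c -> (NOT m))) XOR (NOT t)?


Substitute c=F, t=F, m=T:
NOT m = F
(NOT m) AND t = F AND F = F
NOT m = F
c -> (NOT m) = F -> F = T
((NOT m) AND t) XOR (c -> (NOT m)) = F XOR T = T
NOT t = T
(((NOT m) AND t) XOR (c -> (NOT m))) XOR (NOT t) = T XOR T = F

F


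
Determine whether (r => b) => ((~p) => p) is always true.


Build the truth table over {b, p, r}:
b | p | r | φ
-------------
False | False | False | False
True | False | False | False
False | True | False | True
True | True | False | True
False | False | True | True
True | False | True | False
False | True | True | True
True | True | True | True
Counterexample at row 1: with b=False, p=False, r=False, the formula is False.

No, it is not a tautology.


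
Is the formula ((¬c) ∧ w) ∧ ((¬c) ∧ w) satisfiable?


Search for a satisfying assignment over {c, w}.
Try c=F, w=T: the formula evaluates to T.
A satisfying assignment exists.

Satisfiable.


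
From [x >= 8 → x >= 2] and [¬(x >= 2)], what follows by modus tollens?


Modus tollens: from (P → Q) and ¬Q, infer ¬P.
Q = 'x >= 2' is denied; since P → Q, P must also fail.

Not (x >= 8).


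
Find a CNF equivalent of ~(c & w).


Step 1: Apply De Morgan: ¬(c ∧ w) = ¬c ∨ ¬w.

(~c) | (~w)


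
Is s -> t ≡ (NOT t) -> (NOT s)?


Compare truth tables:
s | t | φ | ψ
-------------
F | F | T | T
T | F | F | F
F | T | T | T
T | T | T | T
The columns φ and ψ agree on every row.

Yes, they are logically equivalent.


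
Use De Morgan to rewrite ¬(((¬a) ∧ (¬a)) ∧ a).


De Morgan: the negation of a conjunction is the disjunction of the negations.
Distribute ¬ across ∧, flipping it to ∨, and negate each literal.

(a ∨ a) ∨ (¬a)


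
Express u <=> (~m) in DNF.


Step 1: u ↔ (¬m) is true exactly when both agree: (u ∧ (¬m)) ∨ (¬u ∧ ¬(¬m)).
Step 2: Eliminate any double negations (¬¬X = X).

(u & (~m)) | ((~u) & m)


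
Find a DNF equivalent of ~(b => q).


Step 1: Rewrite implication then negate: ¬(¬b ∨ q) = b ∧ ¬q.

b & (~q)


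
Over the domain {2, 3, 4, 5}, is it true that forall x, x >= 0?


Evaluate the predicate on each element: 2:True, 3:True, 4:True, 5:True.
Every element satisfies the predicate.

True


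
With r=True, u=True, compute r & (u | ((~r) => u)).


Substitute r=True, u=True:
~r = False
(~r) => u = False => True = True
u | ((~r) => u) = True | True = True
r & (u | ((~r) => u)) = True & True = True

True


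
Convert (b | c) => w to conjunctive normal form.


Step 1: Rewrite as ¬(b ∨ c) ∨ w = (¬b ∧ ¬c) ∨ w.
Step 2: Distribute ∨ over ∧.

((~b) | w) & ((~c) | w)


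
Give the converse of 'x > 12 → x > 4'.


The converse of (P → Q) is (Q → P). It is not in general equivalent to the original.
Here P = 'x > 12' and Q = 'x > 4'.

If x > 4, then x > 12.


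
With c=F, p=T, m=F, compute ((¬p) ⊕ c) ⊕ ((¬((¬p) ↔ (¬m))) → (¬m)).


Substitute c=F, p=T, m=F:
¬p = F
(¬p) ⊕ c = F ⊕ F = F
¬p = F
¬m = T
(¬p) ↔ (¬m) = F ↔ T = F
¬((¬p) ↔ (¬m)) = T
¬m = T
(¬((¬p) ↔ (¬m))) → (¬m) = T → T = T
((¬p) ⊕ c) ⊕ ((¬((¬p) ↔ (¬m))) → (¬m)) = F ⊕ T = T

T


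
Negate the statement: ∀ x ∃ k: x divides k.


Negation flips each quantifier (∀↔∃) and negates the inner predicate.
¬(∀ x ∃ k: φ) = ∃ x ∀ k: ¬φ.

∃ x ∀ k: ¬(x divides k)


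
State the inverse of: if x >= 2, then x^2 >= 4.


The inverse of (P → Q) is (¬P → ¬Q). It is equivalent to the converse, not to the original.
Here P = 'x >= 2' and Q = 'x^2 >= 4'.

If not (x >= 2), then not (x^2 >= 4).


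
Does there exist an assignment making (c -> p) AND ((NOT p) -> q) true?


Search for a satisfying assignment over {c, p, q}.
Try c=F, p=T, q=F: the formula evaluates to T.
A satisfying assignment exists.

Satisfiable.


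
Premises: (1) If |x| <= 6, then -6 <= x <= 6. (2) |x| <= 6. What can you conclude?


Modus ponens: from (P → Q) and P, infer Q.
P = '|x| <= 6' is asserted, and P → Q holds, so Q follows.

-6 <= x <= 6.


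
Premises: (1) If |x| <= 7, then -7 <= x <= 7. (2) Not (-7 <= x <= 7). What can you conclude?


Modus tollens: from (P → Q) and ¬Q, infer ¬P.
Q = '-7 <= x <= 7' is denied; since P → Q, P must also fail.

Not (|x| <= 7).


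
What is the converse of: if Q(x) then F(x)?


The converse of (P → Q) is (Q → P). It is not in general equivalent to the original.
Here P = 'Q(x)' and Q = 'F(x)'.

If F(x), then Q(x).


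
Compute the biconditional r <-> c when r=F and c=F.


Biconditional is true when both operands have the same truth value.
Substitute: r=F, c=F.
F <-> F evaluates to T.

T


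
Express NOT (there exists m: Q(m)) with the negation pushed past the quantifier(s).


¬(for all x: φ) = there exists x: ¬φ, and ¬(there exists x: φ) = for all x: ¬φ.
Apply to the existential statement.

for all m: NOT(Q(m))


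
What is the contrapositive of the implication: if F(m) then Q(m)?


The contrapositive of (P → Q) is (¬Q → ¬P); it is logically equivalent to the original.
Here P = 'F(m)' and Q = 'Q(m)'.

If not (Q(m)), then not (F(m)).


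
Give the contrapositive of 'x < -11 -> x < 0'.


The contrapositive of (P → Q) is (¬Q → ¬P); it is logically equivalent to the original.
Here P = 'x < -11' and Q = 'x < 0'.

If not (x < 0), then not (x < -11).


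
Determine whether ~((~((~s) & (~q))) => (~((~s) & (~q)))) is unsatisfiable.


Truth table over {q, s}:
q | s | φ
---------
False | False | False
True | False | False
False | True | False
True | True | False
Every row is false.

Yes, it is a contradiction.


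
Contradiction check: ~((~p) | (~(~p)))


Truth table over {p}:
p | φ
-----
False | False
True | False
Every row is false.

Yes, it is a contradiction.


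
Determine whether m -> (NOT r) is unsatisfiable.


Truth table over {m, r}:
m | r | φ
---------
F | F | T
T | F | T
F | T | T
T | T | F
Satisfying assignment at row 1: m=F, r=F gives T.

No, it is not a contradiction.


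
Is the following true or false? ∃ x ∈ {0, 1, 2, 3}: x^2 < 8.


Evaluate the predicate on each element: 0:T, 1:T, 2:T, 3:F.
Witness x = 0 satisfies the predicate.

T


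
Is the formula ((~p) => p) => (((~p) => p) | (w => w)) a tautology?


Build the truth table over {p, w}:
p | w | φ
---------
False | False | True
True | False | True
False | True | True
True | True | True
Every row evaluates to true.

Yes, it is a tautology.


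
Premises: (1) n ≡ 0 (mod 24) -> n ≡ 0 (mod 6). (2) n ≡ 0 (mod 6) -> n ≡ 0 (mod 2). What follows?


Hypothetical syllogism: from (P → Q) and (Q → R), infer (P → R).
Chain the two implications through the shared middle term 'n ≡ 0 (mod 6)'.

n ≡ 0 (mod 24) -> n ≡ 0 (mod 2)


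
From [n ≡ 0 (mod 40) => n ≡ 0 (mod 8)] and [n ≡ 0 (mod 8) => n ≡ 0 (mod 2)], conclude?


Hypothetical syllogism: from (P → Q) and (Q → R), infer (P → R).
Chain the two implications through the shared middle term 'n ≡ 0 (mod 8)'.

n ≡ 0 (mod 40) => n ≡ 0 (mod 2)


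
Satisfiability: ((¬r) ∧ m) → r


Search for a satisfying assignment over {m, r}.
Try m=F, r=F: the formula evaluates to T.
A satisfying assignment exists.

Satisfiable.


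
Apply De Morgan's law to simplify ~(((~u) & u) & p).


De Morgan: the negation of a conjunction is the disjunction of the negations.
Distribute ~ across &, flipping it to |, and negate each literal.

(u | (~u)) | (~p)


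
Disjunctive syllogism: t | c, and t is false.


Disjunctive syllogism: from (P ∨ Q) and ¬P, infer Q.
One disjunct, 't', is ruled out; the other must hold.

c


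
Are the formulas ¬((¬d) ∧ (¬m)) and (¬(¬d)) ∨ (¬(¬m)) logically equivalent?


Compare truth tables:
d | m | φ | ψ
-------------
F | F | F | F
T | F | T | T
F | T | T | T
T | T | T | T
The columns φ and ψ agree on every row.

Yes, they are logically equivalent.


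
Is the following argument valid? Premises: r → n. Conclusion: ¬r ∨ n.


This matches the form of material implication: the conclusion follows in every model of the premises.

Valid.


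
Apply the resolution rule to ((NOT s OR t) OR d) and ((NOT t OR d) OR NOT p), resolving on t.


The clauses contain complementary literals t and NOTt.
Resolution eliminates this pair and disjoins the remaining literals (merging duplicates).

((d OR NOT s) OR NOT p)


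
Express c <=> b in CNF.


Step 1: Rewrite c ↔ b as (c → b) ∧ (b → c).
Step 2: Rewrite each implication as a disjunction.

((~c) | b) & ((~b) | c)


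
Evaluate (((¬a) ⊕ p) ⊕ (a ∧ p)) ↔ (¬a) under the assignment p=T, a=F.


Substitute p=T, a=F:
¬a = T
(¬a) ⊕ p = T ⊕ T = F
a ∧ p = F ∧ T = F
((¬a) ⊕ p) ⊕ (a ∧ p) = F ⊕ F = F
¬a = T
(((¬a) ⊕ p) ⊕ (a ∧ p)) ↔ (¬a) = F ↔ T = F

F


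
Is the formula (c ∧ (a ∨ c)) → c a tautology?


Build the truth table over {a, c}:
a | c | φ
---------
F | F | T
T | F | T
F | T | T
T | T | T
Every row evaluates to true.

Yes, it is a tautology.


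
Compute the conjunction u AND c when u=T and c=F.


Conjunction is true only when both operands are true.
Substitute: u=T, c=F.
T AND F evaluates to F.

F


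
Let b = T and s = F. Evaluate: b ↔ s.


Biconditional is true when both operands have the same truth value.
Substitute: b=T, s=F.
T ↔ F evaluates to F.

F


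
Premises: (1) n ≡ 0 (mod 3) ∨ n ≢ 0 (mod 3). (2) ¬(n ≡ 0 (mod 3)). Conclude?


Disjunctive syllogism: from (P ∨ Q) and ¬P, infer Q.
One disjunct, 'n ≡ 0 (mod 3)', is ruled out; the other must hold.

n ≢ 0 (mod 3)


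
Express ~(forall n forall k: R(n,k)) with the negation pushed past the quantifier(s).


Negation flips each quantifier (∀↔∃) and negates the inner predicate.
¬(forall n forall k: φ) = exists n exists k: ¬φ.

exists n exists k: ~(R(n,k))


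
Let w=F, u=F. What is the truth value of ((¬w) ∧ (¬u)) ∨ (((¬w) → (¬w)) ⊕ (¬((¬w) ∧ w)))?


Substitute w=F, u=F:
… (earlier sub-steps elided)
¬u = T
(¬w) ∧ (¬u) = T ∧ T = T
¬w = T
¬w = T
(¬w) → (¬w) = T → T = T
¬w = T
(¬w) ∧ w = T ∧ F = F
¬((¬w) ∧ w) = T
((¬w) → (¬w)) ⊕ (¬((¬w) ∧ w)) = T ⊕ T = F
((¬w) ∧ (¬u)) ∨ (((¬w) → (¬w)) ⊕ (¬((¬w) ∧ w))) = T ∨ F = T

T


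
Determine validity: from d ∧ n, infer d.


This matches the form of conjunction elimination: the conclusion follows in every model of the premises.

Valid.


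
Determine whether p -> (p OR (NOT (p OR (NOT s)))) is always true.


Build the truth table over {p, s}:
p | s | φ
---------
F | F | T
T | F | T
F | T | T
T | T | T
Every row evaluates to true.

Yes, it is a tautology.


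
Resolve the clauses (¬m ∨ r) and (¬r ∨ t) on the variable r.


The clauses contain complementary literals r and ¬r.
Resolution eliminates this pair and disjoins the remaining literals (merging duplicates).

(¬m ∨ t)


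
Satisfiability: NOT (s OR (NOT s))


Check all 2 assignments over {s}:
s | φ
-----
F | F
T | F
No assignment makes the formula true.

Unsatisfiable.


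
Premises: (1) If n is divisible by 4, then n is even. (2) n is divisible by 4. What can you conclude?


Modus ponens: from (P → Q) and P, infer Q.
P = 'n is divisible by 4' is asserted, and P → Q holds, so Q follows.

n is even.


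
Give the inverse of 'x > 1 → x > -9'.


The inverse of (P → Q) is (¬P → ¬Q). It is equivalent to the converse, not to the original.
Here P = 'x > 1' and Q = 'x > -9'.

If not (x > 1), then not (x > -9).


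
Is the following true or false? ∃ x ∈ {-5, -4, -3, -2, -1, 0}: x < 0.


Evaluate the predicate on each element: -5:T, -4:T, -3:T, -2:T, -1:T, 0:F.
Witness x = -5 satisfies the predicate.

T


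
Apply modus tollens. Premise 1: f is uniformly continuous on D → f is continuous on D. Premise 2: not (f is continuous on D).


Modus tollens: from (P → Q) and ¬Q, infer ¬P.
Q = 'f is continuous on D' is denied; since P → Q, P must also fail.

Not (f is uniformly continuous on D).


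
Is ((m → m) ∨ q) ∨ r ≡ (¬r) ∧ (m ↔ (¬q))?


Compare truth tables:
m | q | r | φ | ψ
-----------------
F | F | F | T | F
T | F | F | T | T
F | T | F | T | T
T | T | F | T | F
F | F | T | T | F
T | F | T | T | F
F | T | T | T | F
T | T | T | T | F
They differ at row 1 (m=F, q=F, r=F): φ=T but ψ=F.

No, they are not logically equivalent.


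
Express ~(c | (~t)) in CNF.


Step 1: Apply De Morgan: ¬(c ∨ (¬t)) = ¬c ∧ ¬(¬t).
Step 2: Eliminate any double negations (¬¬X = X).

(~c) & t


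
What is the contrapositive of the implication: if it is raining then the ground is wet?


The contrapositive of (P → Q) is (¬Q → ¬P); it is logically equivalent to the original.
Here P = 'it is raining' and Q = 'the ground is wet'.

If not (the ground is wet), then not (it is raining).


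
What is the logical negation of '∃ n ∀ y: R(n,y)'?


Negation flips each quantifier (∀↔∃) and negates the inner predicate.
¬(∃ n ∀ y: φ) = ∀ n ∃ y: ¬φ.

∀ n ∃ y: ¬(R(n,y))


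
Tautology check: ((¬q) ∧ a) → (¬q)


Build the truth table over {a, q}:
a | q | φ
---------
F | F | T
T | F | T
F | T | T
T | T | T
Every row evaluates to true.

Yes, it is a tautology.


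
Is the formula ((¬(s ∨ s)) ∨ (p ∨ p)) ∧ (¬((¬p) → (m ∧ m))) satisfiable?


Search for a satisfying assignment over {m, p, s}.
Try m=F, p=F, s=F: the formula evaluates to T.
A satisfying assignment exists.

Satisfiable.


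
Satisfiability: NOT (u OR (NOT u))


Check all 2 assignments over {u}:
u | φ
-----
F | F
T | F
No assignment makes the formula true.

Unsatisfiable.


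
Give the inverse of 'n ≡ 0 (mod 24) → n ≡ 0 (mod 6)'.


The inverse of (P → Q) is (¬P → ¬Q). It is equivalent to the converse, not to the original.
Here P = 'n ≡ 0 (mod 24)' and Q = 'n ≡ 0 (mod 6)'.

If not (n ≡ 0 (mod 24)), then not (n ≡ 0 (mod 6)).


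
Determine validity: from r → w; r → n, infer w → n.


This is (no valid rule). There exist truth assignments where the premises are all true but the conclusion is false.

Invalid.


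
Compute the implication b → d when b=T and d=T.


Implication is false only when antecedent is true and consequent is false.
Substitute: b=T, d=T.
T → T evaluates to T.

T


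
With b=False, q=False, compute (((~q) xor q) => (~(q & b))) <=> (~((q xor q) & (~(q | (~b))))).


Substitute b=False, q=False:
… (earlier sub-steps elided)
q & b = False & False = False
~(q & b) = True
((~q) xor q) => (~(q & b)) = True => True = True
q xor q = False xor False = False
~b = True
q | (~b) = False | True = True
~(q | (~b)) = False
(q xor q) & (~(q | (~b))) = False & False = False
~((q xor q) & (~(q | (~b)))) = True
(((~q) xor q) => (~(q & b))) <=> (~((q xor q) & (~(q | (~b))))) = True <=> True = True

True


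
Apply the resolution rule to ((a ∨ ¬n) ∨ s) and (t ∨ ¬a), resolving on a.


The clauses contain complementary literals a and ¬a.
Resolution eliminates this pair and disjoins the remaining literals (merging duplicates).

((¬n ∨ s) ∨ t)


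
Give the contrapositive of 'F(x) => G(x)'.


The contrapositive of (P → Q) is (¬Q → ¬P); it is logically equivalent to the original.
Here P = 'F(x)' and Q = 'G(x)'.

If not (G(x)), then not (F(x)).


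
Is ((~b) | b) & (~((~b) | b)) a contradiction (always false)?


Truth table over {b}:
b | φ
-----
False | False
True | False
Every row is false.

Yes, it is a contradiction.


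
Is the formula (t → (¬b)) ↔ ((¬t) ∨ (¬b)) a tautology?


Build the truth table over {b, t}:
b | t | φ
---------
F | F | T
T | F | T
F | T | T
T | T | T
Every row evaluates to true.

Yes, it is a tautology.


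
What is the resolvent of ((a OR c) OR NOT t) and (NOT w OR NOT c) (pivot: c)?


The clauses contain complementary literals c and NOTc.
Resolution eliminates this pair and disjoins the remaining literals (merging duplicates).

((a OR NOT t) OR NOT w)


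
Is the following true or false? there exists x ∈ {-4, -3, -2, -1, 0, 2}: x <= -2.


Evaluate the predicate on each element: -4:T, -3:T, -2:T, -1:F, 0:F, 2:F.
Witness x = -4 satisfies the predicate.

T


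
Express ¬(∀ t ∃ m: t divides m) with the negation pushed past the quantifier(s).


Negation flips each quantifier (∀↔∃) and negates the inner predicate.
¬(∀ t ∃ m: φ) = ∃ t ∀ m: ¬φ.

∃ t ∀ m: ¬(t divides m)


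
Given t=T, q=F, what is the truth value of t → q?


Implication is false only when antecedent is true and consequent is false.
Substitute: t=T, q=F.
T → F evaluates to F.

F


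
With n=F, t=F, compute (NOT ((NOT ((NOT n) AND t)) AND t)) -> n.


Substitute n=F, t=F:
NOT n = T
(NOT n) AND t = T AND F = F
NOT ((NOT n) AND t) = T
(NOT ((NOT n) AND t)) AND t = T AND F = F
NOT ((NOT ((NOT n) AND t)) AND t) = T
(NOT ((NOT ((NOT n) AND t)) AND t)) -> n = T -> F = F

F


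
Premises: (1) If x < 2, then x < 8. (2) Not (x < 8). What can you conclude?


Modus tollens: from (P → Q) and ¬Q, infer ¬P.
Q = 'x < 8' is denied; since P → Q, P must also fail.

Not (x < 2).


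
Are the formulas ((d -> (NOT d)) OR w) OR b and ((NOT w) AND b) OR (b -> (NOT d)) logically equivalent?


Compare truth tables:
b | d | w | φ | ψ
-----------------
F | F | F | T | T
T | F | F | T | T
F | T | F | F | T
T | T | F | T | T
F | F | T | T | T
T | F | T | T | T
F | T | T | T | T
T | T | T | T | F
They differ at row 3 (b=F, d=T, w=F): φ=F but ψ=T.

No, they are not logically equivalent.


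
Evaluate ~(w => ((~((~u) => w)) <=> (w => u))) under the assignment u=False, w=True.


Substitute u=False, w=True:
~u = True
(~u) => w = True => True = True
~((~u) => w) = False
w => u = True => False = False
(~((~u) => w)) <=> (w => u) = False <=> False = True
w => ((~((~u) => w)) <=> (w => u)) = True => True = True
~(w => ((~((~u) => w)) <=> (w => u))) = False

False


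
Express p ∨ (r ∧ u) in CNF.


Step 1: Distribute ∨ over ∧: p ∨ (r ∧ u) = (p ∨ r) ∧ (p ∨ u).

(p ∨ r) ∧ (p ∨ u)


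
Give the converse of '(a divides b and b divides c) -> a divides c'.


The converse of (P → Q) is (Q → P). It is not in general equivalent to the original.
Here P = '(a divides b and b divides c)' and Q = 'a divides c'.

If a divides c, then (a divides b and b divides c).


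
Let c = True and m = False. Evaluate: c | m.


Disjunction is false only when both operands are false.
Substitute: c=True, m=False.
True | False evaluates to True.

True


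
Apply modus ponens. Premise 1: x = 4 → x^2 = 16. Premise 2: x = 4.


Modus ponens: from (P → Q) and P, infer Q.
P = 'x = 4' is asserted, and P → Q holds, so Q follows.

x^2 = 16.


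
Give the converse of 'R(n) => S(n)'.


The converse of (P → Q) is (Q → P). It is not in general equivalent to the original.
Here P = 'R(n)' and Q = 'S(n)'.

If S(n), then R(n).


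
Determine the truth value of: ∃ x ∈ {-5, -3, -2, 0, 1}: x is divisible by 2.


Evaluate the predicate on each element: -5:F, -3:F, -2:T, 0:T, 1:F.
Witness x = -2 satisfies the predicate.

T


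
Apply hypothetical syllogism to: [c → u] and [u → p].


Hypothetical syllogism: from (P → Q) and (Q → R), infer (P → R).
Chain the two implications through the shared middle term 'u'.

c → p


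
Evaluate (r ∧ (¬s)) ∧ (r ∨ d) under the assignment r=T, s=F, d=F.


Substitute r=T, s=F, d=F:
¬s = T
r ∧ (¬s) = T ∧ T = T
r ∨ d = T ∨ F = T
(r ∧ (¬s)) ∧ (r ∨ d) = T ∧ T = T

T


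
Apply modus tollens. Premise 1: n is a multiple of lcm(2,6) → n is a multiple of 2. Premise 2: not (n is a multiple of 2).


Modus tollens: from (P → Q) and ¬Q, infer ¬P.
Q = 'n is a multiple of 2' is denied; since P → Q, P must also fail.

Not (n is a multiple of lcm(2,6)).


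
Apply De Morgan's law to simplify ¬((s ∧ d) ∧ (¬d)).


De Morgan: the negation of a conjunction is the disjunction of the negations.
Distribute ¬ across ∧, flipping it to ∨, and negate each literal.

((¬s) ∨ (¬d)) ∨ d


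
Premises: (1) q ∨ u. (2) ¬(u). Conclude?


Disjunctive syllogism: from (P ∨ Q) and ¬P, infer Q.
One disjunct, 'u', is ruled out; the other must hold.

q


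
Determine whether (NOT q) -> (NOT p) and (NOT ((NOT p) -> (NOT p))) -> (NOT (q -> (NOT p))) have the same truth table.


Compare truth tables:
p | q | φ | ψ
-------------
F | F | T | T
T | F | F | T
F | T | T | T
T | T | T | T
They differ at row 2 (p=T, q=F): φ=F but ψ=T.

No, they are not logically equivalent.


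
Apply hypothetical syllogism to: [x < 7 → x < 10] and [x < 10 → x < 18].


Hypothetical syllogism: from (P → Q) and (Q → R), infer (P → R).
Chain the two implications through the shared middle term 'x < 10'.

x < 7 → x < 18


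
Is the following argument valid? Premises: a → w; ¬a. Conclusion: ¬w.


This is denying the antecedent (fallacy). There exist truth assignments where the premises are all true but the conclusion is false.

Invalid.


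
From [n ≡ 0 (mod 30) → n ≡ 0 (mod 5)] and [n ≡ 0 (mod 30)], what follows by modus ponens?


Modus ponens: from (P → Q) and P, infer Q.
P = 'n ≡ 0 (mod 30)' is asserted, and P → Q holds, so Q follows.

n ≡ 0 (mod 5).


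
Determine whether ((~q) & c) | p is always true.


Build the truth table over {c, p, q}:
c | p | q | φ
-------------
False | False | False | False
True | False | False | True
False | True | False | True
True | True | False | True
False | False | True | False
True | False | True | False
False | True | True | True
True | True | True | True
Counterexample at row 1: with c=False, p=False, q=False, the formula is False.

No, it is not a tautology.


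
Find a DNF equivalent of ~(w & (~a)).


Step 1: Apply De Morgan: ¬(w ∧ (¬a)) = ¬w ∨ ¬(¬a).
Step 2: Eliminate any double negations (¬¬X = X).

(~w) | a


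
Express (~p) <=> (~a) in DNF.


Step 1: (¬p) ↔ (¬a) is true exactly when both agree: ((¬p) ∧ (¬a)) ∨ (¬(¬p) ∧ ¬(¬a)).
Step 2: Eliminate any double negations (¬¬X = X).

((~p) & (~a)) | (p & a)


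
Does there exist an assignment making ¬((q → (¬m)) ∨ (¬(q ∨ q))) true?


Search for a satisfying assignment over {m, q}.
Try m=T, q=T: the formula evaluates to T.
A satisfying assignment exists.

Satisfiable.


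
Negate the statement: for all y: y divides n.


¬(for all x: φ) = there exists x: ¬φ, and ¬(there exists x: φ) = for all x: ¬φ.
Apply to the universal statement.

there exists y: NOT(y divides n)


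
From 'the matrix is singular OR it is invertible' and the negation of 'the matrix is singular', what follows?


Disjunctive syllogism: from (P ∨ Q) and ¬P, infer Q.
One disjunct, 'the matrix is singular', is ruled out; the other must hold.

it is invertible


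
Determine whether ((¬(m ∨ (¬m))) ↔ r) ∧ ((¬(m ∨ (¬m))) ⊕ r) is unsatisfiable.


Truth table over {m, r}:
m | r | φ
---------
F | F | F
T | F | F
F | T | F
T | T | F
Every row is false.

Yes, it is a contradiction.


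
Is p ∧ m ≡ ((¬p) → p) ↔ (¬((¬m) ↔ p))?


Compare truth tables:
m | p | φ | ψ
-------------
F | F | F | F
T | F | F | T
F | T | F | F
T | T | T | T
They differ at row 2 (m=T, p=F): φ=F but ψ=T.

No, they are not logically equivalent.


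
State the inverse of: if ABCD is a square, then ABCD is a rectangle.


The inverse of (P → Q) is (¬P → ¬Q). It is equivalent to the converse, not to the original.
Here P = 'ABCD is a square' and Q = 'ABCD is a rectangle'.

If not (ABCD is a square), then not (ABCD is a rectangle).


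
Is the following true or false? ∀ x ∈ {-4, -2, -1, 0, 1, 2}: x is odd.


Evaluate the predicate on each element: -4:F, -2:F, -1:T, 0:F, 1:T, 2:F.
Counterexample x = -4 fails the predicate.

F


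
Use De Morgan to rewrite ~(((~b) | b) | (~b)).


De Morgan: the negation of a disjunction is the conjunction of the negations.
Distribute ~ across |, flipping it to &, and negate each literal.

(b & (~b)) & b


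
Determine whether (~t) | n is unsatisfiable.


Truth table over {n, t}:
n | t | φ
---------
False | False | True
True | False | True
False | True | False
True | True | True
Satisfying assignment at row 1: n=False, t=False gives True.

No, it is not a contradiction.


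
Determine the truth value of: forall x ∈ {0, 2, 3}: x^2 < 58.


Evaluate the predicate on each element: 0:True, 2:True, 3:True.
Every element satisfies the predicate.

True


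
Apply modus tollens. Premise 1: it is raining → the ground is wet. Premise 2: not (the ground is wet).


Modus tollens: from (P → Q) and ¬Q, infer ¬P.
Q = 'the ground is wet' is denied; since P → Q, P must also fail.

Not (it is raining).


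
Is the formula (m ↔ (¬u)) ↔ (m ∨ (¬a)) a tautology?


Build the truth table over {a, m, u}:
a | m | u | φ
-------------
F | F | F | F
T | F | F | T
F | T | F | T
T | T | F | T
F | F | T | T
T | F | T | F
F | T | T | F
T | T | T | F
Counterexample at row 1: with a=F, m=F, u=F, the formula is F.

No, it is not a tautology.


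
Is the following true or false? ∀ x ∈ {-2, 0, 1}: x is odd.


Evaluate the predicate on each element: -2:F, 0:F, 1:T.
Counterexample x = -2 fails the predicate.

F


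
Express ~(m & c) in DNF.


Step 1: Apply De Morgan: ¬(m ∧ c) = ¬m ∨ ¬c.

(~m) | (~c)


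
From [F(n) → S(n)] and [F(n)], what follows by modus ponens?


Modus ponens: from (P → Q) and P, infer Q.
P = 'F(n)' is asserted, and P → Q holds, so Q follows.

S(n).


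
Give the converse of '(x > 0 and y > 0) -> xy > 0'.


The converse of (P → Q) is (Q → P). It is not in general equivalent to the original.
Here P = '(x > 0 and y > 0)' and Q = 'xy > 0'.

If xy > 0, then (x > 0 and y > 0).


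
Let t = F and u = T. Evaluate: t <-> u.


Biconditional is true when both operands have the same truth value.
Substitute: t=F, u=T.
F <-> T evaluates to F.

F


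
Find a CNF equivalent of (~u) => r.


Step 1: Rewrite (¬u) → r as ¬(¬u) ∨ r.
Step 2: Eliminate any double negations (¬¬X = X).

u | r


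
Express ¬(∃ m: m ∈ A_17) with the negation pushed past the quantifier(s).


¬(∀ x: φ) = ∃ x: ¬φ, and ¬(∃ x: φ) = ∀ x: ¬φ.
Apply to the existential statement.

∀ m: ¬(m ∈ A_17)


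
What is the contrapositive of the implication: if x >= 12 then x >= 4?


The contrapositive of (P → Q) is (¬Q → ¬P); it is logically equivalent to the original.
Here P = 'x >= 12' and Q = 'x >= 4'.

If not (x >= 4), then not (x >= 12).


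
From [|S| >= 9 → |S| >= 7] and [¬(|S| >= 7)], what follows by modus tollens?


Modus tollens: from (P → Q) and ¬Q, infer ¬P.
Q = '|S| >= 7' is denied; since P → Q, P must also fail.

Not (|S| >= 9).


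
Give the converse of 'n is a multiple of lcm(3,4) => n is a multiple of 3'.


The converse of (P → Q) is (Q → P). It is not in general equivalent to the original.
Here P = 'n is a multiple of lcm(3,4)' and Q = 'n is a multiple of 3'.

If n is a multiple of 3, then n is a multiple of lcm(3,4).


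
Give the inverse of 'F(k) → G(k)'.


The inverse of (P → Q) is (¬P → ¬Q). It is equivalent to the converse, not to the original.
Here P = 'F(k)' and Q = 'G(k)'.

If not (F(k)), then not (G(k)).


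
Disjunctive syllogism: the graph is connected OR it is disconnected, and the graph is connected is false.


Disjunctive syllogism: from (P ∨ Q) and ¬P, infer Q.
One disjunct, 'the graph is connected', is ruled out; the other must hold.

it is disconnected


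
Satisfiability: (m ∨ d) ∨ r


Search for a satisfying assignment over {d, m, r}.
Try d=T, m=F, r=F: the formula evaluates to T.
A satisfying assignment exists.

Satisfiable.


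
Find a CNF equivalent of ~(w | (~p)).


Step 1: Apply De Morgan: ¬(w ∨ (¬p)) = ¬w ∧ ¬(¬p).
Step 2: Eliminate any double negations (¬¬X = X).

(~w) & p


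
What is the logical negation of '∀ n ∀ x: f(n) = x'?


Negation flips each quantifier (∀↔∃) and negates the inner predicate.
¬(∀ n ∀ x: φ) = ∃ n ∃ x: ¬φ.

∃ n ∃ x: ¬(f(n) = x)


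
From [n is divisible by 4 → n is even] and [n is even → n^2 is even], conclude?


Hypothetical syllogism: from (P → Q) and (Q → R), infer (P → R).
Chain the two implications through the shared middle term 'n is even'.

n is divisible by 4 → n^2 is even


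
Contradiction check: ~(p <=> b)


Truth table over {b, p}:
b | p | φ
---------
False | False | False
True | False | True
False | True | True
True | True | False
Satisfying assignment at row 2: b=True, p=False gives True.

No, it is not a contradiction.


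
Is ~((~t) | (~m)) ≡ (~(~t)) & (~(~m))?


Compare truth tables:
m | t | φ | ψ
-------------
False | False | False | False
True | False | False | False
False | True | False | False
True | True | True | True
The columns φ and ψ agree on every row.

Yes, they are logically equivalent.


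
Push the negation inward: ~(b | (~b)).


De Morgan: the negation of a disjunction is the conjunction of the negations.
Distribute ~ across |, flipping it to &, and negate each literal.

(~b) & b


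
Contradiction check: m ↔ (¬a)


Truth table over {a, m}:
a | m | φ
---------
F | F | F
T | F | T
F | T | T
T | T | F
Satisfying assignment at row 2: a=T, m=F gives T.

No, it is not a contradiction.


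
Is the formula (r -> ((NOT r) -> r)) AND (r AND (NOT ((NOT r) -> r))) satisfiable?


Check all 2 assignments over {r}:
r | φ
-----
F | F
T | F
No assignment makes the formula true.

Unsatisfiable.


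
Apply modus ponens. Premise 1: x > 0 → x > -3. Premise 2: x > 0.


Modus ponens: from (P → Q) and P, infer Q.
P = 'x > 0' is asserted, and P → Q holds, so Q follows.

x > -3.


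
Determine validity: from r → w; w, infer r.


This is affirming the consequent (fallacy). There exist truth assignments where the premises are all true but the conclusion is false.

Invalid.
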